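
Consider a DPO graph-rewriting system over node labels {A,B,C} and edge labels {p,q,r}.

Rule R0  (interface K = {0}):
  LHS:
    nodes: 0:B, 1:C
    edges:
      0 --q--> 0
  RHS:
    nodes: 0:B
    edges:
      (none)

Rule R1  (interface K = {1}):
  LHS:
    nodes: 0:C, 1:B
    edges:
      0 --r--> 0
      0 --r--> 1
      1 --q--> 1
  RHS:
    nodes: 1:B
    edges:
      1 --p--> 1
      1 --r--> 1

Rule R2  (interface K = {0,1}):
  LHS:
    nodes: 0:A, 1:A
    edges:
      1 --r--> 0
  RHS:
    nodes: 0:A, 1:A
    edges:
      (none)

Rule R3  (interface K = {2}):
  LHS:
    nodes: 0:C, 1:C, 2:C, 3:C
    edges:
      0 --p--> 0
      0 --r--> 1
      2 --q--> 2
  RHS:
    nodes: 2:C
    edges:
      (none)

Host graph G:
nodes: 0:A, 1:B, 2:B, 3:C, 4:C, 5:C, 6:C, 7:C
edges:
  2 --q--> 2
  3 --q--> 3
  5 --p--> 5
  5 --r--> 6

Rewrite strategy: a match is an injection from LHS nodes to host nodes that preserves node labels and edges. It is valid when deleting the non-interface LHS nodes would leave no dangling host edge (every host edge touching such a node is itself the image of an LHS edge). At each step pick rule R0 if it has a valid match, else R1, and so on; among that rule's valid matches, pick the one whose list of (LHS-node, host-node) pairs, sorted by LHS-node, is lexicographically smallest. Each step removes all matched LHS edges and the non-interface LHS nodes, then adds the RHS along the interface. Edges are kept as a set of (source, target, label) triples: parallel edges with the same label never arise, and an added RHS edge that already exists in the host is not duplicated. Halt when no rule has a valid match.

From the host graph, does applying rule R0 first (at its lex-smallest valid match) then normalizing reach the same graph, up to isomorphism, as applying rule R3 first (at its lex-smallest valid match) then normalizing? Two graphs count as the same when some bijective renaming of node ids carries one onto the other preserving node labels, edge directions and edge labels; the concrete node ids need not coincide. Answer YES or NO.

Answer: YES

Steps:
branch R0-first: apply at {0↦2, 1↦4} → |E|=3, then 1 more step(s) → NF |V|=4 |E|=0 V={0:A, 1:B, 2:B, 3:C} E=∅
branch R3-first: apply at {0↦5, 1↦6, 2↦3, 3↦4} → |E|=1, then 1 more step(s) → NF |V|=4 |E|=0 V={0:A, 1:B, 2:B, 7:C} E=∅
graphs isomorphic (equal up to label-preserving node renaming)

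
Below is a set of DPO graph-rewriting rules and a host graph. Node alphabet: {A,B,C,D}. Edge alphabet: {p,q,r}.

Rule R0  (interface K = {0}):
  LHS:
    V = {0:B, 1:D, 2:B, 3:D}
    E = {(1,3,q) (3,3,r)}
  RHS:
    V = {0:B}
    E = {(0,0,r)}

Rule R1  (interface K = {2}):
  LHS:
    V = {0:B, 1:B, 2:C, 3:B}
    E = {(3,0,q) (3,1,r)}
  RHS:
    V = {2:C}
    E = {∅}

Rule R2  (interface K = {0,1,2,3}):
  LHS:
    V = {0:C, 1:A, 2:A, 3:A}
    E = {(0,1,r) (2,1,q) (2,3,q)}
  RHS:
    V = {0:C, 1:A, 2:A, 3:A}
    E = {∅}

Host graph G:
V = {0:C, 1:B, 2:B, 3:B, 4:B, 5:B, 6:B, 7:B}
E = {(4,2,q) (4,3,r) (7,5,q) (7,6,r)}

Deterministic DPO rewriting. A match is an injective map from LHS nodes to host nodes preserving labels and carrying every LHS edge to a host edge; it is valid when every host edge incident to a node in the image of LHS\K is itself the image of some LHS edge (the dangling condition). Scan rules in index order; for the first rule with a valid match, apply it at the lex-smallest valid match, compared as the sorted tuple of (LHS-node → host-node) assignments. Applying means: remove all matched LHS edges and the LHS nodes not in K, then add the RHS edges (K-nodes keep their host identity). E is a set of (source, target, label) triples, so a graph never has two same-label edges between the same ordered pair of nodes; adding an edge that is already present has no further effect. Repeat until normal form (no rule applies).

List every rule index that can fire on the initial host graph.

R0: no valid match — LHS pattern not found
R1: 2 valid matches — {0↦2, 1↦3, 2↦0, 3↦4}, {0↦5, 1↦6, 2↦0, 3↦7}
R2: no valid match — LHS pattern not found

Answer: [R1]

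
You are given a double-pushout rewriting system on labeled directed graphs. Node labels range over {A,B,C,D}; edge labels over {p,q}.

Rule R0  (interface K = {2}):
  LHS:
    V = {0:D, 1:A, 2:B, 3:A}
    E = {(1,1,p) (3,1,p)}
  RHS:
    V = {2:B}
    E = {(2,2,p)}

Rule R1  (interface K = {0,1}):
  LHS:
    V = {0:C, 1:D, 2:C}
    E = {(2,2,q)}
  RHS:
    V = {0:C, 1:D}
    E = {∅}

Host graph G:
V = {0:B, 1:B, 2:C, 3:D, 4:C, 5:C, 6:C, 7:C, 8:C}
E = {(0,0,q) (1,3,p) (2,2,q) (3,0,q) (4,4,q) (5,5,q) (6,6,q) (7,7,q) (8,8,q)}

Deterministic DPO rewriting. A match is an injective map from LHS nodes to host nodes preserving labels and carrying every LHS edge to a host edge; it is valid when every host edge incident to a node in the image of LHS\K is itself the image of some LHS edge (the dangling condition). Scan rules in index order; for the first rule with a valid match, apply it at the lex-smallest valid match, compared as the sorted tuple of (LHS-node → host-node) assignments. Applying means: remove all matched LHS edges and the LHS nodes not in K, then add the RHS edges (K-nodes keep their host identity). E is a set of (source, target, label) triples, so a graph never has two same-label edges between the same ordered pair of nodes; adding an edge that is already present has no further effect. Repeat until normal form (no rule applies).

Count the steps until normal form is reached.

initial: |V|=9 |E|=9  E = 0-q->0 1-p->3 2-q->2 3-q->0 4-q->4 5-q->5 6-q->6 7-q->7 8-q->8
step 1: apply R1 at {0↦2, 1↦3, 2↦4}  → |V|=8 |E|=8  E = 0-q->0 1-p->3 2-q->2 3-q->0 5-q->5 6-q->6 7-q->7 8-q->8
step 2: apply R1 at {0↦2, 1↦3, 2↦5}  → |V|=7 |E|=7  E = 0-q->0 1-p->3 2-q->2 3-q->0 6-q->6 7-q->7 8-q->8
step 3: apply R1 at {0↦2, 1↦3, 2↦6}  → |V|=6 |E|=6  E = 0-q->0 1-p->3 2-q->2 3-q->0 7-q->7 8-q->8
step 4: apply R1 at {0↦2, 1↦3, 2↦7}  → |V|=5 |E|=5  E = 0-q->0 1-p->3 2-q->2 3-q->0 8-q->8
step 5: apply R1 at {0↦2, 1↦3, 2↦8}  → |V|=4 |E|=4  E = 0-q->0 1-p->3 2-q->2 3-q->0
final graph: no rule applies after step 5

Answer: 5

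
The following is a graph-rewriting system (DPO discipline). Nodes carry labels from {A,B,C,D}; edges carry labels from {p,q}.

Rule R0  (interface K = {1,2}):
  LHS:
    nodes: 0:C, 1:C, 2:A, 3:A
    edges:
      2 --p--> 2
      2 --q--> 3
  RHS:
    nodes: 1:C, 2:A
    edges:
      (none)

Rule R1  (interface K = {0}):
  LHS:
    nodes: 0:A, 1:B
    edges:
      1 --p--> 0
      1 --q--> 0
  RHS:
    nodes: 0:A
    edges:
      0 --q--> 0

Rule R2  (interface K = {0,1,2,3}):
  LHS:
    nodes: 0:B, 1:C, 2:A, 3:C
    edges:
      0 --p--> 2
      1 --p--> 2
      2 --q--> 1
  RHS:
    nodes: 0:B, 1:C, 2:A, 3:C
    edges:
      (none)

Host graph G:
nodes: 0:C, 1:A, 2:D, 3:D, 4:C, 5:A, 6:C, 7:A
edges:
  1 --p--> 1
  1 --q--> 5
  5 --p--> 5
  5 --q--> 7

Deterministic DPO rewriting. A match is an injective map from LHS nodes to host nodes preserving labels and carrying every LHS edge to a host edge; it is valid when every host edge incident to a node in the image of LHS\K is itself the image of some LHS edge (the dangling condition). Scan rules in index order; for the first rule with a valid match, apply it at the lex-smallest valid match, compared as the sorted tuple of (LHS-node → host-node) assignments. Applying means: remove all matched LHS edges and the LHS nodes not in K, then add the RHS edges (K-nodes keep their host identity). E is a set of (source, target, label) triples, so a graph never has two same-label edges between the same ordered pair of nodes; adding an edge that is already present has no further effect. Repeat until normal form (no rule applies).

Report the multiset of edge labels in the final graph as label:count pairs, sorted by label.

Answer: (no edges)

Steps:
[0] host  ⇒  8 nodes, 4 edges  {1-p->1 1-q->5 5-p->5 5-q->7}
[1] R0 @ {0↦0, 1↦4, 2↦5, 3↦7}  ⇒  6 nodes, 2 edges  {1-p->1 1-q->5}
[2] R0 @ {0↦4, 1↦6, 2↦1, 3↦5}  ⇒  4 nodes, 0 edges  {∅}
normal form: no rule applies after step 2
NF edges: []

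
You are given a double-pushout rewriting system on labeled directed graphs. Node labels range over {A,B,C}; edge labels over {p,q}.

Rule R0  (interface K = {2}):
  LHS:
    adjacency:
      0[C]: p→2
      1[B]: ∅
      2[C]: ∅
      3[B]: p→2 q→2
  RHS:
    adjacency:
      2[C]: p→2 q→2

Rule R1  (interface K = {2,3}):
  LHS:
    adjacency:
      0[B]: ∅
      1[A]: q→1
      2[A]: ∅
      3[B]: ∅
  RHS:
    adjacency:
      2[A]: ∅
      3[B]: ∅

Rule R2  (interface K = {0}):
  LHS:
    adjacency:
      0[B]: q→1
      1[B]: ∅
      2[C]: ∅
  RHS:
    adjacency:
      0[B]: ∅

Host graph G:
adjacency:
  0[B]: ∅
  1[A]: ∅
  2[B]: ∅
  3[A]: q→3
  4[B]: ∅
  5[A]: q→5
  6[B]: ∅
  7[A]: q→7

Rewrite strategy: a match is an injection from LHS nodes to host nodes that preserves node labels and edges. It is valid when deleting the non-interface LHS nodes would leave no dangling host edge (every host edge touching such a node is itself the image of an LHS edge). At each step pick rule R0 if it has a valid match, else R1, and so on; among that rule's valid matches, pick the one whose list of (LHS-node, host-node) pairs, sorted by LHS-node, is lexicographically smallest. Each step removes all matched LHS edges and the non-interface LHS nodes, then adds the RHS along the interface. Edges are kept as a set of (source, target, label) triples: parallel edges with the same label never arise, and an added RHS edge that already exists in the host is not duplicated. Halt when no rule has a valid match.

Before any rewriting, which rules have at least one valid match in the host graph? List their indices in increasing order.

Answer: [R1]

Steps:
R0: no valid match — LHS pattern not found
R1: 108 valid matches — {0↦0, 1↦3, 2↦1, 3↦2}, {0↦0, 1↦3, 2↦1, 3↦4}, {0↦0, 1↦3, 2↦1, 3↦6} (+105 more)
R2: no valid match — LHS pattern not found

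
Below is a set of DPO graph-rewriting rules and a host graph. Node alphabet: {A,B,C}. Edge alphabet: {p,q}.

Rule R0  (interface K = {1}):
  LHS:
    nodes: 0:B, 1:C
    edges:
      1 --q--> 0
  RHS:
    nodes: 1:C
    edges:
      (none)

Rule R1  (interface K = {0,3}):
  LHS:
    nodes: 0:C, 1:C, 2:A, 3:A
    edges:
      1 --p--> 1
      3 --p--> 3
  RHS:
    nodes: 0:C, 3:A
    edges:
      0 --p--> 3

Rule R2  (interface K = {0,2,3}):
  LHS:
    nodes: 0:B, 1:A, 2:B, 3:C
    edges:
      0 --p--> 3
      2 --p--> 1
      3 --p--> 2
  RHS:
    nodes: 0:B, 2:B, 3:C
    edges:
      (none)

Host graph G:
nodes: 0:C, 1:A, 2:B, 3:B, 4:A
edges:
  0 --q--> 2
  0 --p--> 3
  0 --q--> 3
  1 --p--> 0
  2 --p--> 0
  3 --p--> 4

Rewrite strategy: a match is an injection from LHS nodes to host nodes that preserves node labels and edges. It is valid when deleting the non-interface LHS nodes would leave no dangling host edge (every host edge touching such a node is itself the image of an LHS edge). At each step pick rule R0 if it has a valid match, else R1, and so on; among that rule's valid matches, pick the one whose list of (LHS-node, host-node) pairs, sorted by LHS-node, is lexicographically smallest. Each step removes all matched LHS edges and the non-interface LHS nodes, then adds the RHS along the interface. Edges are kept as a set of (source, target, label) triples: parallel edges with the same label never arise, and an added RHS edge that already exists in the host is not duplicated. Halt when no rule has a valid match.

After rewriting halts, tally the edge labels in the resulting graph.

Answer: p:1

Derivation:
initial: |V|=5 |E|=6  E = 0-q->2 0-p->3 0-q->3 1-p->0 2-p->0 3-p->4
step 1: apply R2 at {0↦2, 1↦4, 2↦3, 3↦0}  → |V|=4 |E|=3  E = 0-q->2 0-q->3 1-p->0
step 2: apply R0 at {0↦2, 1↦0}  → |V|=3 |E|=2  E = 0-q->3 1-p->0
step 3: apply R0 at {0↦3, 1↦0}  → |V|=2 |E|=1  E = 1-p->0
normal form: no rule applies after step 3
NF edges: [(1, 0, 'p')]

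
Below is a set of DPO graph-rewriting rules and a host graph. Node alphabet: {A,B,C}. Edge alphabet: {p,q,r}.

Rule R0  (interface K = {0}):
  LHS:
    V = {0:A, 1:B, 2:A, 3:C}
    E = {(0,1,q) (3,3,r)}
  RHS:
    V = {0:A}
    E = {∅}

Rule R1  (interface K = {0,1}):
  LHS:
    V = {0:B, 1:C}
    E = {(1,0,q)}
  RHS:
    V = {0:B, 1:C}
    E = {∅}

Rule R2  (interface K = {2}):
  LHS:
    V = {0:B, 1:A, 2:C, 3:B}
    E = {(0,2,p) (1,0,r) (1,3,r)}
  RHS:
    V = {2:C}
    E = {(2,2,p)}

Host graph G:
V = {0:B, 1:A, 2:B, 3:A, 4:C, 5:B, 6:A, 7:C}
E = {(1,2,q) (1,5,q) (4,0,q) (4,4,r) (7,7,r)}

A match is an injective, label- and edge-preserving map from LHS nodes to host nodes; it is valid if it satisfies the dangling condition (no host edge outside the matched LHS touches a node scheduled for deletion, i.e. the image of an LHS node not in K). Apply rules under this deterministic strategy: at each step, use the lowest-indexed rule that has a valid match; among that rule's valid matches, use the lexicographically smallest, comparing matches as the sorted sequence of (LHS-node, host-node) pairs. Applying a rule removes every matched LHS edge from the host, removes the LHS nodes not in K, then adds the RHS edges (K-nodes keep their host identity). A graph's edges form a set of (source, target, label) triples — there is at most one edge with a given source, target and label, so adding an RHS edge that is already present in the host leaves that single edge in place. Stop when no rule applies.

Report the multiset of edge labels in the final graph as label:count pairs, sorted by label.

start.  V:8 E:5  edges: 1-q->2 1-q->5 4-q->0 4-r->4 7-r->7
1. fire R0 via {0↦1, 1↦2, 2↦3, 3↦7}  →  V:5 E:3  edges: 1-q->5 4-q->0 4-r->4
2. fire R1 via {0↦0, 1↦4}  →  V:5 E:2  edges: 1-q->5 4-r->4
3. fire R0 via {0↦1, 1↦5, 2↦6, 3↦4}  →  V:2 E:0  edges: ∅
halt: no rule applies after step 3
NF edges: []

Answer: (no edges)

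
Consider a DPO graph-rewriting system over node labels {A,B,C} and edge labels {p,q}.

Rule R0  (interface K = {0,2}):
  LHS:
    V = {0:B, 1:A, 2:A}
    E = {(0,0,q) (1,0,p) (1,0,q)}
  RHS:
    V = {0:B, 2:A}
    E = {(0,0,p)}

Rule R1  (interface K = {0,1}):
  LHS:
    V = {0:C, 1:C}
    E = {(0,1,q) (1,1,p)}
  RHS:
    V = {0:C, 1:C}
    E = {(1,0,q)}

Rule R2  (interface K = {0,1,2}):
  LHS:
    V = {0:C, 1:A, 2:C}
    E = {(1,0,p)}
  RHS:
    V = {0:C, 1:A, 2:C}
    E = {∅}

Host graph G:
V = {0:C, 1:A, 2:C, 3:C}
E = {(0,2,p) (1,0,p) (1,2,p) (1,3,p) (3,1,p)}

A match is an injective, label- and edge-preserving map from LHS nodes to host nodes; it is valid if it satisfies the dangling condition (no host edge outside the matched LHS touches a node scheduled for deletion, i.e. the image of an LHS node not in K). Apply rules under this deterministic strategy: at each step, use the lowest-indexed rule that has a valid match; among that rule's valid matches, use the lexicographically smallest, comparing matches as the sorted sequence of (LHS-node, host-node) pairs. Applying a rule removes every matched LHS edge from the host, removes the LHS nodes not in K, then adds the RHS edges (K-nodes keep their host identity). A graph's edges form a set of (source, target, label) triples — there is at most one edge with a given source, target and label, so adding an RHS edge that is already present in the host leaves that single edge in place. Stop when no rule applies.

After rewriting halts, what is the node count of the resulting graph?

start.  V:4 E:5  edges: 0-p->2 1-p->0 1-p->2 1-p->3 3-p->1
1. fire R2 via {0↦0, 1↦1, 2↦2}  →  V:4 E:4  edges: 0-p->2 1-p->2 1-p->3 3-p->1
2. fire R2 via {0↦2, 1↦1, 2↦0}  →  V:4 E:3  edges: 0-p->2 1-p->3 3-p->1
3. fire R2 via {0↦3, 1↦1, 2↦0}  →  V:4 E:2  edges: 0-p->2 3-p->1
final graph: no rule applies after step 3
NF nodes: {0:C, 1:A, 2:C, 3:C}

Answer: 4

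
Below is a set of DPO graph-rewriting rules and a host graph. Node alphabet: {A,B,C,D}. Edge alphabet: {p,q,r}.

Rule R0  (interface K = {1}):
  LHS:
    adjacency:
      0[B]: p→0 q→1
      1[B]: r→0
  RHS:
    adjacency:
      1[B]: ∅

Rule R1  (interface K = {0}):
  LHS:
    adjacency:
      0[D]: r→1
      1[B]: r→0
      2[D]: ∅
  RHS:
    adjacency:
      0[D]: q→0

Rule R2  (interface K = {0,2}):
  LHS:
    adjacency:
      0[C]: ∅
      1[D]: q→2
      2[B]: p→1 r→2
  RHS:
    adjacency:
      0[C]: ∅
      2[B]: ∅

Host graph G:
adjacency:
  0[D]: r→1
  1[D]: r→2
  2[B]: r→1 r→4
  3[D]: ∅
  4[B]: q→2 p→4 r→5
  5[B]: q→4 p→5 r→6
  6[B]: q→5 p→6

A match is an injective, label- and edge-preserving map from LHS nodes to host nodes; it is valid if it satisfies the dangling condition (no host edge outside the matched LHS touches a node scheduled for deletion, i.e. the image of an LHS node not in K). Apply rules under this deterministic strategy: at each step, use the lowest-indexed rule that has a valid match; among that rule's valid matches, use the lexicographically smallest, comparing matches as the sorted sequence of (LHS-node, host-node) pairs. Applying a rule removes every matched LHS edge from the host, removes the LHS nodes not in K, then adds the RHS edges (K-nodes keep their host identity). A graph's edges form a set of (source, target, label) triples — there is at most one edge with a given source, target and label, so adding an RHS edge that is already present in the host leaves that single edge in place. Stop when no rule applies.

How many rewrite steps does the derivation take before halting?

initial: |V|=7 |E|=12  E = 0-r->1 1-r->2 2-r->1 2-r->4 4-q->2 4-p->4 4-r->5 5-q->4 5-p->5 5-r->6 6-q->5 6-p->6
step 1: apply R0 at {0↦6, 1↦5}  → |V|=6 |E|=9  E = 0-r->1 1-r->2 2-r->1 2-r->4 4-q->2 4-p->4 4-r->5 5-q->4 5-p->5
step 2: apply R0 at {0↦5, 1↦4}  → |V|=5 |E|=6  E = 0-r->1 1-r->2 2-r->1 2-r->4 4-q->2 4-p->4
step 3: apply R0 at {0↦4, 1↦2}  → |V|=4 |E|=3  E = 0-r->1 1-r->2 2-r->1
step 4: apply R1 at {0↦1, 1↦2, 2↦3}  → |V|=2 |E|=2  E = 0-r->1 1-q->1
normal form: no rule applies after step 4

Answer: 4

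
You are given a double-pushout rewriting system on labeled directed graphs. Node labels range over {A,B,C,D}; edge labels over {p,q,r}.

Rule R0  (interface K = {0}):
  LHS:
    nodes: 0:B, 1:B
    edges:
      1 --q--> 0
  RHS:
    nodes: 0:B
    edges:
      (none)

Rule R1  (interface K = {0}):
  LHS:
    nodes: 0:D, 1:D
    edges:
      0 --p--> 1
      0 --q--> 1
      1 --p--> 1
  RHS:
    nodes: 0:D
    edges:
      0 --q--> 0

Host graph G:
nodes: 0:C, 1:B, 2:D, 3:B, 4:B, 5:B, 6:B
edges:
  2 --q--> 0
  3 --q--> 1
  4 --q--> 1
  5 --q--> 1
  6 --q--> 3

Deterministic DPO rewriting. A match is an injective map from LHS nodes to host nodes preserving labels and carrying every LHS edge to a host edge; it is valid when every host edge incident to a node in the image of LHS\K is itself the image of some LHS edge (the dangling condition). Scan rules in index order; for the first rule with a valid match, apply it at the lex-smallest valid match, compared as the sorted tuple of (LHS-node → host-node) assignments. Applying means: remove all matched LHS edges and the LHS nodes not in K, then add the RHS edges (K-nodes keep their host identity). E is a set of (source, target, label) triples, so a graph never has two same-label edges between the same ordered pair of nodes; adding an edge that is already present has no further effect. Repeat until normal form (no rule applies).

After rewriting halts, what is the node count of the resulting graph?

start.  V:7 E:5  edges: 2-q->0 3-q->1 4-q->1 5-q->1 6-q->3
1. fire R0 via {0↦1, 1↦4}  →  V:6 E:4  edges: 2-q->0 3-q->1 5-q->1 6-q->3
2. fire R0 via {0↦1, 1↦5}  →  V:5 E:3  edges: 2-q->0 3-q->1 6-q->3
3. fire R0 via {0↦3, 1↦6}  →  V:4 E:2  edges: 2-q->0 3-q->1
4. fire R0 via {0↦1, 1↦3}  →  V:3 E:1  edges: 2-q->0
final graph: no rule applies after step 4
NF nodes: {0:C, 1:B, 2:D}

Answer: 3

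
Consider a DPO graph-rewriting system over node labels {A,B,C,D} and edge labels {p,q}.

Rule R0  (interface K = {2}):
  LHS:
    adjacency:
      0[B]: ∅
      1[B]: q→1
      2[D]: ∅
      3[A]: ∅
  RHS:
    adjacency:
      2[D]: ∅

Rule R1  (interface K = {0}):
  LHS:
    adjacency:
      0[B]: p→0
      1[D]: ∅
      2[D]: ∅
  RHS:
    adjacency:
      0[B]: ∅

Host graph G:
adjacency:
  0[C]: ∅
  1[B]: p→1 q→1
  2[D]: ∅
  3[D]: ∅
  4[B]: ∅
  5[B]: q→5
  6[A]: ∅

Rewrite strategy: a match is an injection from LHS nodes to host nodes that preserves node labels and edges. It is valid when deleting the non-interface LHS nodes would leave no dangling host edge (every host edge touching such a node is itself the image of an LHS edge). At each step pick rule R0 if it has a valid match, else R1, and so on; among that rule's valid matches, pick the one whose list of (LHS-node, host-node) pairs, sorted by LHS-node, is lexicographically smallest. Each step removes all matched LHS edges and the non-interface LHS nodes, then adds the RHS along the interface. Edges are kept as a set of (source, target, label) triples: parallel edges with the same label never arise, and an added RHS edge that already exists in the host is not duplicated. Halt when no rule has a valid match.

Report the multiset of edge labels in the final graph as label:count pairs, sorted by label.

start.  V:7 E:3  edges: 1-p->1 1-q->1 5-q->5
1. fire R0 via {0↦4, 1↦5, 2↦2, 3↦6}  →  V:4 E:2  edges: 1-p->1 1-q->1
2. fire R1 via {0↦1, 1↦2, 2↦3}  →  V:2 E:1  edges: 1-q->1
normal form: no rule applies after step 2
NF edges: [(1, 1, 'q')]

Answer: q:1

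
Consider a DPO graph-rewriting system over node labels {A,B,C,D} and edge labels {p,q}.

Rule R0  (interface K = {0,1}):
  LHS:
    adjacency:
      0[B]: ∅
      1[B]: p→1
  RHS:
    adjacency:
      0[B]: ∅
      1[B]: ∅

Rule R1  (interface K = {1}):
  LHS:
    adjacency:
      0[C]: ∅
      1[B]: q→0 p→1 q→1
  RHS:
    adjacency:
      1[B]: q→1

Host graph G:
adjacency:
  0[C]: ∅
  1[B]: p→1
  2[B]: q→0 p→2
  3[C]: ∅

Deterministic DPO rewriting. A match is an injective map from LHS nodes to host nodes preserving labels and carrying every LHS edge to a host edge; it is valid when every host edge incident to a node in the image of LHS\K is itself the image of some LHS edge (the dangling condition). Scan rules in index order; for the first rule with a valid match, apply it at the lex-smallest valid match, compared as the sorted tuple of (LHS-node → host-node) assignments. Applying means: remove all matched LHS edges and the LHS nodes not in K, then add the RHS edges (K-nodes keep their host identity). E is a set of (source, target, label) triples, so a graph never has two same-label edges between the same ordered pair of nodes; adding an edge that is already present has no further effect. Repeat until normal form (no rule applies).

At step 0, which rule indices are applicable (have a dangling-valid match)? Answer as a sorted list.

Answer: [R0]

Derivation:
R0: 2 valid matches — {0↦1, 1↦2}, {0↦2, 1↦1}
R1: no valid match — LHS pattern not found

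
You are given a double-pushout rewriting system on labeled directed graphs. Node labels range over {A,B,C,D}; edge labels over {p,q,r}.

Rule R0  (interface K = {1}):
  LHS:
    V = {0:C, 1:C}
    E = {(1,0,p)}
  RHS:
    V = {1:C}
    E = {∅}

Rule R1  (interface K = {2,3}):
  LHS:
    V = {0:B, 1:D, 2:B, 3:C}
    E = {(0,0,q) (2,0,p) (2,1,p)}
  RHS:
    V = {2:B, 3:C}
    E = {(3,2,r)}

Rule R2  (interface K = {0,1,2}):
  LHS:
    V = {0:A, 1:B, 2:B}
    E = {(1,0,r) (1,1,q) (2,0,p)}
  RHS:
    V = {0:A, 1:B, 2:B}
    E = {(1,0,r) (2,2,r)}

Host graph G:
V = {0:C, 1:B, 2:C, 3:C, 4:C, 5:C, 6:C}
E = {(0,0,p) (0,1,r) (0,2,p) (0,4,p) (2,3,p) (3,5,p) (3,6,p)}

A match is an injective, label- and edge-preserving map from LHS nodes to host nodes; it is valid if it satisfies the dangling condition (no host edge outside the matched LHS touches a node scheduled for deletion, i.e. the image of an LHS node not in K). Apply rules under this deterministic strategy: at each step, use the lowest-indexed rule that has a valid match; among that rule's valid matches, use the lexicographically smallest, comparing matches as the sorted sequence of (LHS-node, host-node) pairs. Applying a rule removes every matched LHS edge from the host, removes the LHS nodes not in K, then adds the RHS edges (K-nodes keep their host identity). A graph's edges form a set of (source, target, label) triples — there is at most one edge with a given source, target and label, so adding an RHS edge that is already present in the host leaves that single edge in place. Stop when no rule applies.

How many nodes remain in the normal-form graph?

[0] host  ⇒  7 nodes, 7 edges  {0-p->0 0-r->1 0-p->2 0-p->4 2-p->3 3-p->5 3-p->6}
[1] R0 @ {0↦4, 1↦0}  ⇒  6 nodes, 6 edges  {0-p->0 0-r->1 0-p->2 2-p->3 3-p->5 3-p->6}
[2] R0 @ {0↦5, 1↦3}  ⇒  5 nodes, 5 edges  {0-p->0 0-r->1 0-p->2 2-p->3 3-p->6}
[3] R0 @ {0↦6, 1↦3}  ⇒  4 nodes, 4 edges  {0-p->0 0-r->1 0-p->2 2-p->3}
[4] R0 @ {0↦3, 1↦2}  ⇒  3 nodes, 3 edges  {0-p->0 0-r->1 0-p->2}
[5] R0 @ {0↦2, 1↦0}  ⇒  2 nodes, 2 edges  {0-p->0 0-r->1}
normal form: no rule applies after step 5
NF nodes: {0:C, 1:B}

Answer: 2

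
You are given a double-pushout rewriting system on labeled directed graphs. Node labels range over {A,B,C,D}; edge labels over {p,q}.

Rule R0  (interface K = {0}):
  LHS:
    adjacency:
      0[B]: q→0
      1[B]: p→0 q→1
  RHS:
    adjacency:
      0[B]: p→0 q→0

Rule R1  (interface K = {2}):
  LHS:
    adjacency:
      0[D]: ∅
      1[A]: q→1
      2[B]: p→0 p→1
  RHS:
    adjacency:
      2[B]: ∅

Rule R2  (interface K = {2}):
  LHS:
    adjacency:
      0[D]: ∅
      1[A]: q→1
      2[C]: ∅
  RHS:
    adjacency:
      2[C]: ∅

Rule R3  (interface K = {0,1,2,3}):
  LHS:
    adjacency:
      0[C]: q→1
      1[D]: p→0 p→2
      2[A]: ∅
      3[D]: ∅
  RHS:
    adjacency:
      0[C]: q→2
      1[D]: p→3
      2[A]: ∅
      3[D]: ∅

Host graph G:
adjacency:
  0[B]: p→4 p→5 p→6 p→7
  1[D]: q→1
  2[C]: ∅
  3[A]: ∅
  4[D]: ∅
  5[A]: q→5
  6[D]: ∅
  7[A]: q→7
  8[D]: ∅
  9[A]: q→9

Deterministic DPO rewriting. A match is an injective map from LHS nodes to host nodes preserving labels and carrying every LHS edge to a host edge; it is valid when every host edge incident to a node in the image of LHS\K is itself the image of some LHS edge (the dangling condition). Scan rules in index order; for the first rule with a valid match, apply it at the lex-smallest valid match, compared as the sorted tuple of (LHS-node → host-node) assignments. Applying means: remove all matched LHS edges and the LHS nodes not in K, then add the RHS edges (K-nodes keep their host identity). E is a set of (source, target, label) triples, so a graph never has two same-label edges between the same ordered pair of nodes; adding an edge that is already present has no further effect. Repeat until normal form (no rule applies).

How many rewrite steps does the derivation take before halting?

Answer: 3

Steps:
start.  V:10 E:8  edges: 0-p->4 0-p->5 0-p->6 0-p->7 1-q->1 5-q->5 7-q->7 9-q->9
1. fire R1 via {0↦4, 1↦5, 2↦0}  →  V:8 E:5  edges: 0-p->6 0-p->7 1-q->1 7-q->7 9-q->9
2. fire R1 via {0↦6, 1↦7, 2↦0}  →  V:6 E:2  edges: 1-q->1 9-q->9
3. fire R2 via {0↦8, 1↦9, 2↦2}  →  V:4 E:1  edges: 1-q->1
halt: no rule applies after step 3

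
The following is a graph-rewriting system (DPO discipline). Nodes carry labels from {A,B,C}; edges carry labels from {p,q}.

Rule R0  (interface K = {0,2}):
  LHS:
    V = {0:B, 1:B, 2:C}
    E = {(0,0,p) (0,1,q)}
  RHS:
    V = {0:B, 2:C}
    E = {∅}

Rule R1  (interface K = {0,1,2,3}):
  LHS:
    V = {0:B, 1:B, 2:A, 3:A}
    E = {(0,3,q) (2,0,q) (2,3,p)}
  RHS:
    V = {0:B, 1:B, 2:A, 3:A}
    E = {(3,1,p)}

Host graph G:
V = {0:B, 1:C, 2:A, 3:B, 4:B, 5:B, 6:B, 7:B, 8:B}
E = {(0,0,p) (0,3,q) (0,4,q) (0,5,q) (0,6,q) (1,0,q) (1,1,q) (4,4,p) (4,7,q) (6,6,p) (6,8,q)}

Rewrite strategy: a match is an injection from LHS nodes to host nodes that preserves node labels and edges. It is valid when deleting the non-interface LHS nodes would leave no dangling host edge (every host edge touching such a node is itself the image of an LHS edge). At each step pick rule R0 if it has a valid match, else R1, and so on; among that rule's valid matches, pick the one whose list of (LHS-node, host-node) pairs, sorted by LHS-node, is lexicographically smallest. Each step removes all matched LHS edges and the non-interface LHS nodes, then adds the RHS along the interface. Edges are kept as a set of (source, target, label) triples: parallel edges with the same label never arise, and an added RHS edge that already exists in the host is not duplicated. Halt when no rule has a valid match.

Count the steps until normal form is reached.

Answer: 3

Rewrite trace:
[0] host  ⇒  9 nodes, 11 edges  {0-p->0 0-q->3 0-q->4 0-q->5 0-q->6 1-q->0 1-q->1 4-p->4 4-q->7 6-p->6 6-q->8}
[1] R0 @ {0↦0, 1↦3, 2↦1}  ⇒  8 nodes, 9 edges  {0-q->4 0-q->5 0-q->6 1-q->0 1-q->1 4-p->4 4-q->7 6-p->6 6-q->8}
[2] R0 @ {0↦4, 1↦7, 2↦1}  ⇒  7 nodes, 7 edges  {0-q->4 0-q->5 0-q->6 1-q->0 1-q->1 6-p->6 6-q->8}
[3] R0 @ {0↦6, 1↦8, 2↦1}  ⇒  6 nodes, 5 edges  {0-q->4 0-q->5 0-q->6 1-q->0 1-q->1}
final graph: no rule applies after step 3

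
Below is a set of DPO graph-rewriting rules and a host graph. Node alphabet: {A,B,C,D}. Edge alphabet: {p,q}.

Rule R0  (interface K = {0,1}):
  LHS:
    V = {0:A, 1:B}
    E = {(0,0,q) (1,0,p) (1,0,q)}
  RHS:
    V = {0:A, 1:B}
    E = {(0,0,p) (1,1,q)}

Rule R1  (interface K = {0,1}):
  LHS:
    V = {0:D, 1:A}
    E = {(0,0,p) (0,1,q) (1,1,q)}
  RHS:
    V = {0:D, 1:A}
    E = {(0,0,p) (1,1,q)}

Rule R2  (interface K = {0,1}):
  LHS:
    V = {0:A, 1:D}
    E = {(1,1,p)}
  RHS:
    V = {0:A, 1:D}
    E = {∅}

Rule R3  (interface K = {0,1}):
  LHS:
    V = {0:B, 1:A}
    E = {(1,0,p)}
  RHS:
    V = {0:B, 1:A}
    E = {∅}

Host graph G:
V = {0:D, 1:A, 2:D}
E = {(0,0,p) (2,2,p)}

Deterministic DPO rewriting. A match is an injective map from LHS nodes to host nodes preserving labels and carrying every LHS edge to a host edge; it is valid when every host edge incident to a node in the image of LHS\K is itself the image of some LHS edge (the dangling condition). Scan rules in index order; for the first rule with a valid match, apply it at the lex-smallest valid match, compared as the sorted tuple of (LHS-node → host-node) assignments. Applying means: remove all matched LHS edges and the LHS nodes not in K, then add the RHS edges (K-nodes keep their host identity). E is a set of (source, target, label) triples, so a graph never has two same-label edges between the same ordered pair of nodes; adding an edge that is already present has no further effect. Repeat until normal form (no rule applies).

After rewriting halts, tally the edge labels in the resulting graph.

Answer: (no edges)

Rewrite trace:
[0] host  ⇒  3 nodes, 2 edges  {0-p->0 2-p->2}
[1] R2 @ {0↦1, 1↦0}  ⇒  3 nodes, 1 edges  {2-p->2}
[2] R2 @ {0↦1, 1↦2}  ⇒  3 nodes, 0 edges  {∅}
halt: no rule applies after step 2
NF edges: []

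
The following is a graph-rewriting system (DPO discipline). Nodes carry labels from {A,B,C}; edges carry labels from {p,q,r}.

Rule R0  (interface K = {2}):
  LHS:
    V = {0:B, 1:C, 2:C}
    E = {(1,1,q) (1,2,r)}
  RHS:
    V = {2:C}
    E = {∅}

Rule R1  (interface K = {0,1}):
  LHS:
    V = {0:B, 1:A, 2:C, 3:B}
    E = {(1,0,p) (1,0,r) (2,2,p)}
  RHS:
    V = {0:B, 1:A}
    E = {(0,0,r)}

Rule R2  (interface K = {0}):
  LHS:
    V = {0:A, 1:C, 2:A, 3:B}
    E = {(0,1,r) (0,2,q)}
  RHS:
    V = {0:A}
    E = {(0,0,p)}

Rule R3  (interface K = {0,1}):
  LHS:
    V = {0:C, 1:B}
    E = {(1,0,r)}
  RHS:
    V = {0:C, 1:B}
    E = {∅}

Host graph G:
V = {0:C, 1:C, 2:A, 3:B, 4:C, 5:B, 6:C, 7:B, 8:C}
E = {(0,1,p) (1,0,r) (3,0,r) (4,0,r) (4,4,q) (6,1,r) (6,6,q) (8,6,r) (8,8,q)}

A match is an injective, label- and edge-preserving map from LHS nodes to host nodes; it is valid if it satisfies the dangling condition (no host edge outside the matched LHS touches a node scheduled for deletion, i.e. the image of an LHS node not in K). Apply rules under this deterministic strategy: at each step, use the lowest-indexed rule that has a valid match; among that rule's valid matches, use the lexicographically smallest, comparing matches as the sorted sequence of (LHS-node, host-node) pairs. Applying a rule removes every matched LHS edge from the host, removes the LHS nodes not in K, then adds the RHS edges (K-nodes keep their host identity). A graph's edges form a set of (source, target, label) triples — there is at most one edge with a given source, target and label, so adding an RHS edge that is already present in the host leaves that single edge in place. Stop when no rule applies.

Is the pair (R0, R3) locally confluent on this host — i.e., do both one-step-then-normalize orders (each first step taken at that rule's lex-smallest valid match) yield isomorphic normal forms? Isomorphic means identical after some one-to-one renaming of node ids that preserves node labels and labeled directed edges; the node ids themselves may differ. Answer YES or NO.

branch R0-first: apply at {0↦5, 1↦4, 2↦0} → |E|=7, then 3 more step(s) → NF |V|=3 |E|=2 V={0:C, 1:C, 2:A} E=0-p->1 1-r->0
branch R3-first: apply at {0↦0, 1↦3} → |E|=8, then 3 more step(s) → NF |V|=3 |E|=2 V={0:C, 1:C, 2:A} E=0-p->1 1-r->0
graphs isomorphic (equal up to label-preserving node renaming)

Answer: YES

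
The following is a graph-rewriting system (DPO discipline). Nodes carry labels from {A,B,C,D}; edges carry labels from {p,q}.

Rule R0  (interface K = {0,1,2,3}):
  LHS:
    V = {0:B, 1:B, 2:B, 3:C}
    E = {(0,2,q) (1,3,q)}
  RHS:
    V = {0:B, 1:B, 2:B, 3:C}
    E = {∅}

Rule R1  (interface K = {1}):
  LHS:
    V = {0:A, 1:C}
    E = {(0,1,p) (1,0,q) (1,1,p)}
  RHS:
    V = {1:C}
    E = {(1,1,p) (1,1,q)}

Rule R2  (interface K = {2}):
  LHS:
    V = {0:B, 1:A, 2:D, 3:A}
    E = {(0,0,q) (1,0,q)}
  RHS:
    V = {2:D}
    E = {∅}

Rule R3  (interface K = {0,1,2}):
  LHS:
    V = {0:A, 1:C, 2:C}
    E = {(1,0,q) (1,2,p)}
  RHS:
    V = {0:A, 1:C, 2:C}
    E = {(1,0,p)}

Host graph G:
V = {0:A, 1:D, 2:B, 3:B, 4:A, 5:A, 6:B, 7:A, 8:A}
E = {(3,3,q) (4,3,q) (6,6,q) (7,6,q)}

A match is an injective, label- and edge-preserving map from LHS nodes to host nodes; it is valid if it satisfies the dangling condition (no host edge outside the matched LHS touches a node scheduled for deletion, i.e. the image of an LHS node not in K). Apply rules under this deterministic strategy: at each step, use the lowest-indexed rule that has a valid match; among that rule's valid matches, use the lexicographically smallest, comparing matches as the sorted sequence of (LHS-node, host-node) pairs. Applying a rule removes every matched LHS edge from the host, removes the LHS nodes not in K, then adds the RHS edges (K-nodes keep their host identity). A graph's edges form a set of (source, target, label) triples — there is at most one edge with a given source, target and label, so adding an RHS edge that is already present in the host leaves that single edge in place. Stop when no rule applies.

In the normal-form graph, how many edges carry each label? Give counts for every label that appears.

Answer: (no edges)

Derivation:
[0] host  ⇒  9 nodes, 4 edges  {3-q->3 4-q->3 6-q->6 7-q->6}
[1] R2 @ {0↦3, 1↦4, 2↦1, 3↦0}  ⇒  6 nodes, 2 edges  {6-q->6 7-q->6}
[2] R2 @ {0↦6, 1↦7, 2↦1, 3↦5}  ⇒  3 nodes, 0 edges  {∅}
final graph: no rule applies after step 2
NF edges: []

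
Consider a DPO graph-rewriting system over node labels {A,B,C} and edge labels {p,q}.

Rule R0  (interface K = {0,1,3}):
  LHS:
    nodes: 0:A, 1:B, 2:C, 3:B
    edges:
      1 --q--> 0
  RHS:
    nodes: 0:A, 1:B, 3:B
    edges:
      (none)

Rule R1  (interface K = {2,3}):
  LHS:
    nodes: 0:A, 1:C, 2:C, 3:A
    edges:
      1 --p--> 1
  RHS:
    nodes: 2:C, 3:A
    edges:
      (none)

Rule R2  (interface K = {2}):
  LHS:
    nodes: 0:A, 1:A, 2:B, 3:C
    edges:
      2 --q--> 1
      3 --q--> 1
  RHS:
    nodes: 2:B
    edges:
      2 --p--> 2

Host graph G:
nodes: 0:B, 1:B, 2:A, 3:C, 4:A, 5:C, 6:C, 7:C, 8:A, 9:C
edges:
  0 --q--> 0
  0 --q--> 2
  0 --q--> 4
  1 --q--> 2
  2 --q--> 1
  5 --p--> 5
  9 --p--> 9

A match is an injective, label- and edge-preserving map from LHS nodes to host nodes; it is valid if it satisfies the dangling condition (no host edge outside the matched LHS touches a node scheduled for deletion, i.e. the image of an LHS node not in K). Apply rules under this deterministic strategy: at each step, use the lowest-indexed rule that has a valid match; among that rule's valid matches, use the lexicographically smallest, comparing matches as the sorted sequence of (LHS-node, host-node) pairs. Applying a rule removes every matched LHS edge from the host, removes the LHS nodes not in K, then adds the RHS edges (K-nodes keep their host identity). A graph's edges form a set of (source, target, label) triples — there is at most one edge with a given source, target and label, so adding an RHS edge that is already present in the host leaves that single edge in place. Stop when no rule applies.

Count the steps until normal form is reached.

Answer: 4

Rewrite trace:
[0] host  ⇒  10 nodes, 7 edges  {0-q->0 0-q->2 0-q->4 1-q->2 2-q->1 5-p->5 9-p->9}
[1] R0 @ {0↦2, 1↦0, 2↦3, 3↦1}  ⇒  9 nodes, 6 edges  {0-q->0 0-q->4 1-q->2 2-q->1 5-p->5 9-p->9}
[2] R0 @ {0↦2, 1↦1, 2↦6, 3↦0}  ⇒  8 nodes, 5 edges  {0-q->0 0-q->4 2-q->1 5-p->5 9-p->9}
[3] R0 @ {0↦4, 1↦0, 2↦7, 3↦1}  ⇒  7 nodes, 4 edges  {0-q->0 2-q->1 5-p->5 9-p->9}
[4] R1 @ {0↦4, 1↦5, 2↦9, 3↦2}  ⇒  5 nodes, 3 edges  {0-q->0 2-q->1 9-p->9}
final graph: no rule applies after step 4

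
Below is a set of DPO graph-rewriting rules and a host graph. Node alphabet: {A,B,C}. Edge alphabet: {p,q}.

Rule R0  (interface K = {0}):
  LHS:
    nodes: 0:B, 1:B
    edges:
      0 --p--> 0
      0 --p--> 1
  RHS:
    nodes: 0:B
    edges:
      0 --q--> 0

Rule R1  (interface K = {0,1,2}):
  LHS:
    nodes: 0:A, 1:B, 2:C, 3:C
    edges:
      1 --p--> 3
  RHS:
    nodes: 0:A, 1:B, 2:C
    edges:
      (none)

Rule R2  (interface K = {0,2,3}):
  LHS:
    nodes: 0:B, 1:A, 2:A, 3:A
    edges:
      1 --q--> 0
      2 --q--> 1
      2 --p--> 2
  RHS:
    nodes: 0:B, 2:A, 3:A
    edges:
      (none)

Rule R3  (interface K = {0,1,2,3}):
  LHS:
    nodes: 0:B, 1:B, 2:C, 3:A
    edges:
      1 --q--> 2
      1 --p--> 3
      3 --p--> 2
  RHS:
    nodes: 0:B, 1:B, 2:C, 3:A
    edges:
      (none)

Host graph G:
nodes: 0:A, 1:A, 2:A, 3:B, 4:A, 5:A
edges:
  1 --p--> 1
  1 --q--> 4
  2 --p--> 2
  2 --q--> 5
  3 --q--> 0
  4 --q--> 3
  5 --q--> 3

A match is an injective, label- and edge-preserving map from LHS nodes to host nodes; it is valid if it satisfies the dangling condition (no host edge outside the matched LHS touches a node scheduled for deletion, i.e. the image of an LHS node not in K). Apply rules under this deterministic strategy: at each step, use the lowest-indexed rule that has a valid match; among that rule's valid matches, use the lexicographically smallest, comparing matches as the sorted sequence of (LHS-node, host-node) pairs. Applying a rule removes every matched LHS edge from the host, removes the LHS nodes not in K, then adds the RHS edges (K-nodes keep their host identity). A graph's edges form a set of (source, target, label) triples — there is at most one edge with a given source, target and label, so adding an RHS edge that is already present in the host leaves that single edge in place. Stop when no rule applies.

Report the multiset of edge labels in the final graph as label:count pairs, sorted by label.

[0] host  ⇒  6 nodes, 7 edges  {1-p->1 1-q->4 2-p->2 2-q->5 3-q->0 4-q->3 5-q->3}
[1] R2 @ {0↦3, 1↦4, 2↦1, 3↦0}  ⇒  5 nodes, 4 edges  {2-p->2 2-q->5 3-q->0 5-q->3}
[2] R2 @ {0↦3, 1↦5, 2↦2, 3↦0}  ⇒  4 nodes, 1 edges  {3-q->0}
normal form: no rule applies after step 2
NF edges: [(3, 0, 'q')]

Answer: q:1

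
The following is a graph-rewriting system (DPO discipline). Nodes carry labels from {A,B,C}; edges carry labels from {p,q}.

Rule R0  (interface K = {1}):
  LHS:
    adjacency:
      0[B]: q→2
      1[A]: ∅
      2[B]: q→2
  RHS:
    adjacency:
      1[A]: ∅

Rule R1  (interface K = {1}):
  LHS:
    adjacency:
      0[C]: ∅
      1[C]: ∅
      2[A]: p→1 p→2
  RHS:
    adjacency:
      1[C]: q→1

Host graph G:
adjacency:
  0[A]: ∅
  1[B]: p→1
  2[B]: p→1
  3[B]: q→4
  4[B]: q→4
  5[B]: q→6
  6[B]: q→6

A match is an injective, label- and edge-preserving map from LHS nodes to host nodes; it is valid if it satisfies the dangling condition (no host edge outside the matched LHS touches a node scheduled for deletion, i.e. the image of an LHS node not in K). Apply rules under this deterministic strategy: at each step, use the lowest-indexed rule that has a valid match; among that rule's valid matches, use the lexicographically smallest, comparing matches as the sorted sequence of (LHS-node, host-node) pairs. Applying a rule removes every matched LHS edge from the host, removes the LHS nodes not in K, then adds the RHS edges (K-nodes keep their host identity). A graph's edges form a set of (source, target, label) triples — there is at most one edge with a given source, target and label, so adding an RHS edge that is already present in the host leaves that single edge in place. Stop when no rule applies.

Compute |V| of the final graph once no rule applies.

start.  V:7 E:6  edges: 1-p->1 2-p->1 3-q->4 4-q->4 5-q->6 6-q->6
1. fire R0 via {0↦3, 1↦0, 2↦4}  →  V:5 E:4  edges: 1-p->1 2-p->1 5-q->6 6-q->6
2. fire R0 via {0↦5, 1↦0, 2↦6}  →  V:3 E:2  edges: 1-p->1 2-p->1
normal form: no rule applies after step 2
NF nodes: {0:A, 1:B, 2:B}

Answer: 3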